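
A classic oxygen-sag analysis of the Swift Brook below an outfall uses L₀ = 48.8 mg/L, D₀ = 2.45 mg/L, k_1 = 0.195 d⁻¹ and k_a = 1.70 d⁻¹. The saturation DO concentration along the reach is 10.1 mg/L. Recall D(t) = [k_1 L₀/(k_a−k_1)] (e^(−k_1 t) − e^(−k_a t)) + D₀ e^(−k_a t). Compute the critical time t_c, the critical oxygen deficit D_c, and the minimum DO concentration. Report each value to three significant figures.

t_c = [1/(k_a−k_1)] ln[(k_a/k_1)(1 − D₀(k_a−k_1)/(k_1 L₀))]
= [1/(1.70−0.195)] ln[(1.70/0.195)(1 − 2.45×1.505/(0.195×48.8))]
= (1/1.505) ln[8.718 × 0.6125] = 0.6645 × ln(5.340) = 0.6645 × 1.675 = 1.113 d.
L(t_c) = L₀ e^(−k_1 t_c) = 48.8 × 0.8049 = 39.28 mg/L, and at the critical point k_a D_c = k_1 L, so D_c = (0.195/1.70) × 39.28 = 4.505 mg/L.
Minimum DO = C_s − D_c = 10.1 − 4.505 = 5.595 mg/L.

t_c ≈ 1.11 d; D_c ≈ 4.51 mg/L; min DO ≈ 5.59 mg/L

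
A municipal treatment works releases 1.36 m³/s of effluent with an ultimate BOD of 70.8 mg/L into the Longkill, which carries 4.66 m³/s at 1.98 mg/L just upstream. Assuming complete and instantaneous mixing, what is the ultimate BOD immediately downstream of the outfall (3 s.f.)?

Flow-weighted mixing: C = (Q_r C_r + Q_w C_w)/(Q_r + Q_w)
= (4.66×1.98 + 1.36×70.8)/(4.66 + 1.36) = 105.5/6.020 = 17.53 mg/L.

17.5 mg/L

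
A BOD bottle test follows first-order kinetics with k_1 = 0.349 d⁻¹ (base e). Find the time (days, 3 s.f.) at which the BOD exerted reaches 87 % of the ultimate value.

y/L₀ = 1 − e^(−k_1 t) = 0.87 ⇒ e^(−k_1 t) = 0.130
t = −ln(0.130) / 0.349 = 2.040 / 0.349 = 5.846 d.

t ≈ 5.85 d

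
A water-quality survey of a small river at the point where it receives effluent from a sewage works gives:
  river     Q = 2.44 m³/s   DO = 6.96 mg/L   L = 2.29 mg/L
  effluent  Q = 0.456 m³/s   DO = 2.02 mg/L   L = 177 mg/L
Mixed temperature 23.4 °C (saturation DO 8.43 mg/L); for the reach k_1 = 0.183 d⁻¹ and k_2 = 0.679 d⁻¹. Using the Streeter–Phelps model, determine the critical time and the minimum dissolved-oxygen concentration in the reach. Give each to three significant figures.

t_c ≈ 2.18 d; minimum DO ≈ 3.04 mg/L

Mixed DO = (2.44×6.96 + 0.456×2.02)/(2.44+0.456) = 17.90/2.896 = 6.182 mg/L.
Mixed L₀ = (2.44×2.29 + 0.456×177)/(2.896) = 86.30/2.896 = 29.80 mg/L.
Initial deficit D₀ = C_s − DO₀ = 8.43 − 6.182 = 2.248 mg/L.
t_c = (1/0.4960) ln[(0.679/0.183)(1 − 2.248×0.4960/(0.183×29.80))] = 2.016 × ln(2.952) = 2.182 d.
D_c = (0.183/0.679) × 29.80 × e^(−0.183×2.182) = 0.2695 × 29.80 × 0.6708 = 5.387 mg/L.
Minimum DO = 8.43 − 5.387 = 3.043 mg/L.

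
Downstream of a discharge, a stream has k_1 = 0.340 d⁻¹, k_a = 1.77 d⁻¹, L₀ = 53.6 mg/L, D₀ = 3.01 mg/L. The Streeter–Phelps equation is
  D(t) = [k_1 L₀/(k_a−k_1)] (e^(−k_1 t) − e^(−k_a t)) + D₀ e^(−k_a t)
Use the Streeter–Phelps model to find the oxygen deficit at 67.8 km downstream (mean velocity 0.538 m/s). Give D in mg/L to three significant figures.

D ≈ 7.02 mg/L

Travel time t = x/v = 67.8 km / (0.538 m/s) = 67800 m / 0.538 m/s = 126000 s = 1.459 d.
k_1 L₀/(k_a−k_1) = 0.340×53.6/(1.77−0.340) = 18.22/1.430 = 12.74 mg/L.
e^(−k_1 t) = e^(−0.340×1.459) = 0.6090; e^(−k_a t) = e^(−1.77×1.459) = 0.07564.
D = 12.74 × (0.6090 − 0.07564) + 3.01 × 0.07564 = 6.797 + 0.2277 = 7.025 mg/L.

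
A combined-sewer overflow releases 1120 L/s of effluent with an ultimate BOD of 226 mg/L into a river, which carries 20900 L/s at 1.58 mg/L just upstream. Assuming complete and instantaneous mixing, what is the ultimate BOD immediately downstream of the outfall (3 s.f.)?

Flow-weighted mixing: C = (Q_r C_r + Q_w C_w)/(Q_r + Q_w)
= (20900×1.58 + 1120×226)/(20900 + 1120) = 286100/22020 = 12.99 mg/L.

13.0 mg/L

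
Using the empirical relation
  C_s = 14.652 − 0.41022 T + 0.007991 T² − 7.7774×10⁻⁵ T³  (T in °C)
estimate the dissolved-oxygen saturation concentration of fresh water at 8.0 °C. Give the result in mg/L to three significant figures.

C_s = 14.652 − 0.41022×8.0 + 0.007991×8.0² − 7.7774×10⁻⁵×8.0³ = 11.84 mg/L.

C_s ≈ 11.8 mg/L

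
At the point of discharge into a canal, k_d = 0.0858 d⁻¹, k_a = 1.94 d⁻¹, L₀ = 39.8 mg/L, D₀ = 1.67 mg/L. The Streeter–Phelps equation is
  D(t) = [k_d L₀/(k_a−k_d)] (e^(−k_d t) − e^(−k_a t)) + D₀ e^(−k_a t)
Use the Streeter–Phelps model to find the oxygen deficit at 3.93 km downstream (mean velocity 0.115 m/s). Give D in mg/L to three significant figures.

D ≈ 1.70 mg/L

Travel time t = x/v = 3.93 km / (0.115 m/s) = 3930 m / 0.115 m/s = 34170 s = 0.3955 d.
k_d L₀/(k_a−k_d) = 0.0858×39.8/(1.94−0.0858) = 3.415/1.854 = 1.842 mg/L.
e^(−k_d t) = e^(−0.0858×0.3955) = 0.9666; e^(−k_a t) = e^(−1.94×0.3955) = 0.4643.
D = 1.842 × (0.9666 − 0.4643) + 1.67 × 0.4643 = 0.9252 + 0.7753 = 1.701 mg/L.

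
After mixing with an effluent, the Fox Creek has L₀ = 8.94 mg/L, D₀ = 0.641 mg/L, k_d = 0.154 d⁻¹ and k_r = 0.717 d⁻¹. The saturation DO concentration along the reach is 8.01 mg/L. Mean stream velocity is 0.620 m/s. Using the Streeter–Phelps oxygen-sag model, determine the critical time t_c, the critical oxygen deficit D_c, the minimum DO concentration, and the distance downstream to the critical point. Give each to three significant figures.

With k_r/k_d = 4.656 and 1 − D₀(k_r−k_d)/(k_d L₀) = 0.7379,
t_c = ln(4.656 × 0.7379) / (0.717 − 0.154) = ln(3.435) / 0.5630 = 1.234/0.5630 = 2.192 d.
L(t_c) = L₀ e^(−k_d t_c) = 8.94 × 0.7135 = 6.379 mg/L, and at the critical point k_r D_c = k_d L, so D_c = (0.154/0.717) × 6.379 = 1.370 mg/L.
Minimum DO = C_s − D_c = 8.01 − 1.370 = 6.640 mg/L.
x_c = v t_c = 0.620 m/s × 2.192 d × 86400 s/d = 117400 m ≈ 117 km.

t_c ≈ 2.19 d; D_c ≈ 1.37 mg/L; min DO ≈ 6.64 mg/L; x_c ≈ 117 km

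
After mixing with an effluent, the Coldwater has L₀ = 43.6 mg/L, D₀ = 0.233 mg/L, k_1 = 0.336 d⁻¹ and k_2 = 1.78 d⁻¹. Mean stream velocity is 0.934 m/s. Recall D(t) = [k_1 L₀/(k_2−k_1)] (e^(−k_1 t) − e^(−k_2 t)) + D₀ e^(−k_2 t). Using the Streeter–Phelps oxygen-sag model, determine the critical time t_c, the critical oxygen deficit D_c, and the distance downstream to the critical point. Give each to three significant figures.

t_c ≈ 1.14 d; D_c ≈ 5.61 mg/L; x_c ≈ 91.9 km

t_c = [1/(k_2−k_1)] ln[(k_2/k_1)(1 − D₀(k_2−k_1)/(k_1 L₀))]
= [1/(1.78−0.336)] ln[(1.78/0.336)(1 − 0.233×1.444/(0.336×43.6))]
= (1/1.444) ln[5.298 × 0.9770] = 0.6925 × ln(5.176) = 0.6925 × 1.644 = 1.139 d.
L(t_c) = L₀ e^(−k_1 t_c) = 43.6 × 0.6821 = 29.74 mg/L, and at the critical point k_2 D_c = k_1 L, so D_c = (0.336/1.78) × 29.74 = 5.614 mg/L.
x_c = v t_c = 0.934 m/s × 1.139 d × 86400 s/d = 91880 m ≈ 91.9 km.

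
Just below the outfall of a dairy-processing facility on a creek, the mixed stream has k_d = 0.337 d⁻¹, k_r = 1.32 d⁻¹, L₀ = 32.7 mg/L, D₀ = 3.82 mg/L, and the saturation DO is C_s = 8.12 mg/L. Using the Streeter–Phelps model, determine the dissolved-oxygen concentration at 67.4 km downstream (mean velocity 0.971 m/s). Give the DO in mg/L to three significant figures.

DO ≈ 2.13 mg/L

Travel time t = x/v = 67.4 km / (0.971 m/s) = 67400 m / 0.971 m/s = 69410 s = 0.8034 d.
k_d L₀/(k_r−k_d) = 0.337×32.7/(1.32−0.337) = 11.02/0.9830 = 11.21 mg/L.
e^(−k_d t) = e^(−0.337×0.8034) = 0.7628; e^(−k_r t) = e^(−1.32×0.8034) = 0.3463.
D = 11.21 × (0.7628 − 0.3463) + 3.82 × 0.3463 = 4.669 + 1.323 = 5.992 mg/L.
DO = C_s − D = 8.12 − 5.992 = 2.128 mg/L.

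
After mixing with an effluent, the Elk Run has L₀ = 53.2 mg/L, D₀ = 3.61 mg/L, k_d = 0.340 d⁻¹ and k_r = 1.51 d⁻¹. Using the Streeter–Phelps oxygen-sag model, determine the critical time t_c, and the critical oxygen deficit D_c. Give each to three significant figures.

t_c ≈ 1.05 d; D_c ≈ 8.39 mg/L

With k_r/k_d = 4.441 and 1 − D₀(k_r−k_d)/(k_d L₀) = 0.7665,
t_c = ln(4.441 × 0.7665) / (1.51 − 0.340) = ln(3.404) / 1.170 = 1.225/1.170 = 1.047 d.
D_c = (k_d/k_r) L₀ e^(−k_d t_c) = (0.340/1.51) × 53.2 × e^(−0.340×1.047) = 0.2252 × 53.2 × 0.7005 = 8.391 mg/L.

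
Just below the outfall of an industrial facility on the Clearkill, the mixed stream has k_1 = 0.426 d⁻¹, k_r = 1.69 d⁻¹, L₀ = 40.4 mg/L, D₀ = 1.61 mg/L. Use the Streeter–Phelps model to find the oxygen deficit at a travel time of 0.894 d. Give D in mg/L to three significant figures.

D ≈ 6.65 mg/L

k_1 L₀/(k_r−k_1) = 0.426×40.4/(1.69−0.426) = 17.21/1.264 = 13.62 mg/L.
e^(−k_1 t) = e^(−0.426×0.8940) = 0.6833; e^(−k_r t) = e^(−1.69×0.8940) = 0.2207.
D = 13.62 × (0.6833 − 0.2207) + 1.61 × 0.2207 = 6.298 + 0.3554 = 6.654 mg/L.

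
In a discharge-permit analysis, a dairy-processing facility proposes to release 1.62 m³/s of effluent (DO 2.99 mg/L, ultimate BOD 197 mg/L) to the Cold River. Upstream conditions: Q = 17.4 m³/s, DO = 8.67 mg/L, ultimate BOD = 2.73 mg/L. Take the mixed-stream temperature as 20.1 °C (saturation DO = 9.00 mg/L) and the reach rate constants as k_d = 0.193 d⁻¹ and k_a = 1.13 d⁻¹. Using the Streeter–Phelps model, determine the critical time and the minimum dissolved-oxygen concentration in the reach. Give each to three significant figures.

t_c ≈ 1.64 d; minimum DO ≈ 6.60 mg/L

Mixed DO = (17.4×8.67 + 1.62×2.99)/(17.4+1.62) = 155.7/19.02 = 8.186 mg/L.
Mixed L₀ = (17.4×2.73 + 1.62×197)/(19.02) = 366.6/19.02 = 19.28 mg/L.
Initial deficit D₀ = C_s − DO₀ = 9.00 − 8.186 = 0.8138 mg/L.
t_c = (1/0.9370) ln[(1.13/0.193)(1 − 0.8138×0.9370/(0.193×19.28))] = 1.067 × ln(4.655) = 1.641 d.
D_c = (0.193/1.13) × 19.28 × e^(−0.193×1.641) = 0.1708 × 19.28 × 0.7285 = 2.398 mg/L.
Minimum DO = 9.00 − 2.398 = 6.602 mg/L.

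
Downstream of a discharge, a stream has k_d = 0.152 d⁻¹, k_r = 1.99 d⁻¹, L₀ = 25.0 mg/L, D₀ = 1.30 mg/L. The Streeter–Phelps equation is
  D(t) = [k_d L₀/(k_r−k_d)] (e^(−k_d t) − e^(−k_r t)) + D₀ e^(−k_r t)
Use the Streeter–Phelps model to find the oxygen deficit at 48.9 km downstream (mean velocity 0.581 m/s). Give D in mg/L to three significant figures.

Travel time t = x/v = 48.9 km / (0.581 m/s) = 48900 m / 0.581 m/s = 84170 s = 0.9741 d.
k_d L₀/(k_r−k_d) = 0.152×25.0/(1.99−0.152) = 3.800/1.838 = 2.067 mg/L.
e^(−k_d t) = e^(−0.152×0.9741) = 0.8624; e^(−k_r t) = e^(−1.99×0.9741) = 0.1439.
D = 2.067 × (0.8624 − 0.1439) + 1.30 × 0.1439 = 1.485 + 0.1871 = 1.672 mg/L.

D ≈ 1.67 mg/L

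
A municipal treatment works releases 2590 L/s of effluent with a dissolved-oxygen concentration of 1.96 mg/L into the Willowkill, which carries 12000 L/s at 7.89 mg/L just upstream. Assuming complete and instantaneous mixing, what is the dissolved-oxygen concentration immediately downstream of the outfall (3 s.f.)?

Flow-weighted mixing: C = (Q_r C_r + Q_w C_w)/(Q_r + Q_w)
= (12000×7.89 + 2590×1.96)/(12000 + 2590) = 99760/14590 = 6.837 mg/L.

6.84 mg/L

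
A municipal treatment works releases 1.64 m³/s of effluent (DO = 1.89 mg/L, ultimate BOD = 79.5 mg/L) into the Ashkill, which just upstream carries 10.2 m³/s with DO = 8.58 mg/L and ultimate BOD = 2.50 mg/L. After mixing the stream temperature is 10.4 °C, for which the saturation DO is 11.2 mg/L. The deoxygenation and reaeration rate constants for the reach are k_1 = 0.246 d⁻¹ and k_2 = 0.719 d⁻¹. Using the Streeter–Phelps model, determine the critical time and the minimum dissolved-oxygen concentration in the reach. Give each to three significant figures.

Mixed DO = (10.2×8.58 + 1.64×1.89)/(10.2+1.64) = 90.62/11.84 = 7.653 mg/L.
Mixed L₀ = (10.2×2.50 + 1.64×79.5)/(11.84) = 155.9/11.84 = 13.17 mg/L.
Initial deficit D₀ = C_s − DO₀ = 11.2 − 7.653 = 3.547 mg/L.
t_c = (1/0.4730) ln[(0.719/0.246)(1 − 3.547×0.4730/(0.246×13.17))] = 2.114 × ln(1.409) = 0.7247 d.
D_c = (0.246/0.719) × 13.17 × e^(−0.246×0.7247) = 0.3421 × 13.17 × 0.8367 = 3.769 mg/L.
Minimum DO = 11.2 − 3.769 = 7.431 mg/L.

t_c ≈ 0.725 d; minimum DO ≈ 7.43 mg/L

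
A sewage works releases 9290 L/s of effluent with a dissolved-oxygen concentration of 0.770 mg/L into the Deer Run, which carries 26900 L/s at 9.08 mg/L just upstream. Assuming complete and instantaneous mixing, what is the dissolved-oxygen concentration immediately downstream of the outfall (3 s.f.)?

6.95 mg/L

Flow-weighted mixing: C = (Q_r C_r + Q_w C_w)/(Q_r + Q_w)
= (26900×9.08 + 9290×0.770)/(26900 + 9290) = 251400/36190 = 6.947 mg/L.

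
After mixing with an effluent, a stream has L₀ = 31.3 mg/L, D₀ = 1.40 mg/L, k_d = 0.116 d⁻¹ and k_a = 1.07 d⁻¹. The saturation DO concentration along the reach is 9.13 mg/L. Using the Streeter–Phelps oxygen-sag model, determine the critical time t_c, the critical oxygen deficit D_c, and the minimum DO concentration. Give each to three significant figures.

t_c ≈ 1.85 d; D_c ≈ 2.74 mg/L; min DO ≈ 6.39 mg/L

With k_a/k_d = 9.224 and 1 − D₀(k_a−k_d)/(k_d L₀) = 0.6321,
t_c = ln(9.224 × 0.6321) / (1.07 − 0.116) = ln(5.831) / 0.9540 = 1.763/0.9540 = 1.848 d.
L(t_c) = L₀ e^(−k_d t_c) = 31.3 × 0.8070 = 25.26 mg/L, and at the critical point k_a D_c = k_d L, so D_c = (0.116/1.07) × 25.26 = 2.738 mg/L.
Minimum DO = C_s − D_c = 9.13 − 2.738 = 6.392 mg/L.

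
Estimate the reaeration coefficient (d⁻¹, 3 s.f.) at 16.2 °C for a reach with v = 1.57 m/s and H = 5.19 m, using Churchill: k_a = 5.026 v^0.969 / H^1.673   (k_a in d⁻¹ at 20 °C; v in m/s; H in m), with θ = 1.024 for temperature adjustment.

k_a ≈ 0.452 d⁻¹

k_a(20) = 5.026 × 1.57^0.969 / 5.19^1.673 = 5.026 × 1.548 / 15.72 = 0.4950 d⁻¹.
k_a(16.2) = 0.4950 × 1.024^(16.2−20) = 0.4950 × 0.9138 = 0.4523 d⁻¹.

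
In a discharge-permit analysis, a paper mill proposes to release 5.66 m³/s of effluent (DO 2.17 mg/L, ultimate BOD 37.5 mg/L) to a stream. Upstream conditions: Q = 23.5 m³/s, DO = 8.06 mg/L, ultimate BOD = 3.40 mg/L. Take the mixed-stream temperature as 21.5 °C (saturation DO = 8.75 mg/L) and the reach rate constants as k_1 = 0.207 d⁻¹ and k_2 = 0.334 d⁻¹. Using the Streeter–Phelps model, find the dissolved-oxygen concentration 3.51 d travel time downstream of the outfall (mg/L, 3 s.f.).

Mixed DO = (23.5×8.06 + 5.66×2.17)/(23.5+5.66) = 201.7/29.16 = 6.917 mg/L.
Mixed L₀ = (23.5×3.40 + 5.66×37.5)/(29.16) = 292.1/29.16 = 10.02 mg/L.
Initial deficit D₀ = C_s − DO₀ = 8.75 − 6.917 = 1.833 mg/L.
D(3.51) = [0.207×10.02/(0.334−0.207)](e^(−0.207×3.51) − e^(−0.334×3.51)) + 1.833 e^(−0.334×3.51)
= 16.33 × (0.4836 − 0.3096) + 1.833 × 0.3096 = 3.408 mg/L.
DO = 8.75 − 3.408 = 5.342 mg/L.

DO ≈ 5.34 mg/L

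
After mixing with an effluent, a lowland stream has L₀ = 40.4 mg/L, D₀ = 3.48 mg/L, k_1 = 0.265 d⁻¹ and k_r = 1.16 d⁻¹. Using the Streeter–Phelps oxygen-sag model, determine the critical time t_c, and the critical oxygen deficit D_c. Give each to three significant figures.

t_c = [1/(k_r−k_1)] ln[(k_r/k_1)(1 − D₀(k_r−k_1)/(k_1 L₀))]
= [1/(1.16−0.265)] ln[(1.16/0.265)(1 − 3.48×0.8950/(0.265×40.4))]
= (1/0.8950) ln[4.377 × 0.7091] = 1.117 × ln(3.104) = 1.117 × 1.133 = 1.266 d.
D_c = (k_1/k_r) L₀ e^(−k_1 t_c) = (0.265/1.16) × 40.4 × e^(−0.265×1.266) = 0.2284 × 40.4 × 0.7151 = 6.600 mg/L.

t_c ≈ 1.27 d; D_c ≈ 6.60 mg/L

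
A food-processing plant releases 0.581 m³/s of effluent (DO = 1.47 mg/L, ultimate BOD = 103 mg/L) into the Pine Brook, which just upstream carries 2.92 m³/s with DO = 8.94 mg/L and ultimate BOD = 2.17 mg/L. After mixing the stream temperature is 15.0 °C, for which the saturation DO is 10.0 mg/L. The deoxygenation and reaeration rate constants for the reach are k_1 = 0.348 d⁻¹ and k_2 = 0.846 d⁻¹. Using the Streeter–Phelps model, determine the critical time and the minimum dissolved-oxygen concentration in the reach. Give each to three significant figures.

t_c ≈ 1.40 d; minimum DO ≈ 5.22 mg/L

Mixed DO = (2.92×8.94 + 0.581×1.47)/(2.92+0.581) = 26.96/3.501 = 7.700 mg/L.
Mixed L₀ = (2.92×2.17 + 0.581×103)/(3.501) = 66.18/3.501 = 18.90 mg/L.
Initial deficit D₀ = C_s − DO₀ = 10.0 − 7.700 = 2.300 mg/L.
t_c = (1/0.4980) ln[(0.846/0.348)(1 − 2.300×0.4980/(0.348×18.90))] = 2.008 × ln(2.008) = 1.400 d.
D_c = (0.348/0.846) × 18.90 × e^(−0.348×1.400) = 0.4113 × 18.90 × 0.6144 = 4.777 mg/L.
Minimum DO = 10.0 − 4.777 = 5.223 mg/L.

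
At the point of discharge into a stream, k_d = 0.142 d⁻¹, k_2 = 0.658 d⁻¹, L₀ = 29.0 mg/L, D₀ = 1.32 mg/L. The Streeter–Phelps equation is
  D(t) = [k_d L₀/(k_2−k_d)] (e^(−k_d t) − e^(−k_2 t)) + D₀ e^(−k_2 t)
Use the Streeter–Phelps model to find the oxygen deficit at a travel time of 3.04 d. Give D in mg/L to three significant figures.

D ≈ 4.28 mg/L

k_d L₀/(k_2−k_d) = 0.142×29.0/(0.658−0.142) = 4.118/0.5160 = 7.981 mg/L.
e^(−k_d t) = e^(−0.142×3.040) = 0.6494; e^(−k_2 t) = e^(−0.658×3.040) = 0.1353.
D = 7.981 × (0.6494 − 0.1353) + 1.32 × 0.1353 = 4.103 + 0.1786 = 4.282 mg/L.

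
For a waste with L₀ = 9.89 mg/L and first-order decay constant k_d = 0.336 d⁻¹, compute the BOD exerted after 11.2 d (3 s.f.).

y_t = L₀(1 − e^(−k_d t)) = 9.89 × (1 − e^(−0.336×11.2))
= 9.89 × (1 − 0.02321) = 9.89 × 0.9768 = 9.660 mg/L.

y ≈ 9.66 mg/L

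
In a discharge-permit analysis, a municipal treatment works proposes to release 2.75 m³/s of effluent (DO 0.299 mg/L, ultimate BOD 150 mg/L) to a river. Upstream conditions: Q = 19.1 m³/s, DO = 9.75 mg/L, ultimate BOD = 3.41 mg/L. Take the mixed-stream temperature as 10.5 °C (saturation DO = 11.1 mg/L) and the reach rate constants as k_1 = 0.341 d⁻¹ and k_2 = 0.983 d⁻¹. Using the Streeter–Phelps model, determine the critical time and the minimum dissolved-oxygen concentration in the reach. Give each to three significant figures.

t_c ≈ 1.26 d; minimum DO ≈ 6.17 mg/L

Mixed DO = (19.1×9.75 + 2.75×0.299)/(19.1+2.75) = 187.0/21.85 = 8.561 mg/L.
Mixed L₀ = (19.1×3.41 + 2.75×150)/(21.85) = 477.6/21.85 = 21.86 mg/L.
Initial deficit D₀ = C_s − DO₀ = 11.1 − 8.561 = 2.539 mg/L.
t_c = (1/0.6420) ln[(0.983/0.341)(1 − 2.539×0.6420/(0.341×21.86))] = 1.558 × ln(2.252) = 1.265 d.
D_c = (0.341/0.983) × 21.86 × e^(−0.341×1.265) = 0.3469 × 21.86 × 0.6497 = 4.927 mg/L.
Minimum DO = 11.1 − 4.927 = 6.173 mg/L.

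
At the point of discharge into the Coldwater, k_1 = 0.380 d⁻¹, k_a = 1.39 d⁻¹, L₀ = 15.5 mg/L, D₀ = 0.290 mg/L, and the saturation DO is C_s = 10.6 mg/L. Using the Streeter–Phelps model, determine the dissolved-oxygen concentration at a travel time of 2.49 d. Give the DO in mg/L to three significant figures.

DO ≈ 8.51 mg/L

k_1 L₀/(k_a−k_1) = 0.380×15.5/(1.39−0.380) = 5.890/1.010 = 5.832 mg/L.
e^(−k_1 t) = e^(−0.380×2.490) = 0.3882; e^(−k_a t) = e^(−1.39×2.490) = 0.03140.
D = 5.832 × (0.3882 − 0.03140) + 0.290 × 0.03140 = 2.081 + 0.009105 = 2.090 mg/L.
DO = C_s − D = 10.6 − 2.090 = 8.510 mg/L.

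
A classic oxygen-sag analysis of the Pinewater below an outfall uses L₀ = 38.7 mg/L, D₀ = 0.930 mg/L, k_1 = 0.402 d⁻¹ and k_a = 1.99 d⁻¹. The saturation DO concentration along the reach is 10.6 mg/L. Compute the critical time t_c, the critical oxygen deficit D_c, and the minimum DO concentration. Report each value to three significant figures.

With k_a/k_1 = 4.950 and 1 − D₀(k_a−k_1)/(k_1 L₀) = 0.9051,
t_c = ln(4.950 × 0.9051) / (1.99 − 0.402) = ln(4.480) / 1.588 = 1.500/1.588 = 0.9444 d.
L(t_c) = L₀ e^(−k_1 t_c) = 38.7 × 0.6841 = 26.47 mg/L, and at the critical point k_a D_c = k_1 L, so D_c = (0.402/1.99) × 26.47 = 5.348 mg/L.
Minimum DO = C_s − D_c = 10.6 − 5.348 = 5.252 mg/L.

t_c ≈ 0.944 d; D_c ≈ 5.35 mg/L; min DO ≈ 5.25 mg/L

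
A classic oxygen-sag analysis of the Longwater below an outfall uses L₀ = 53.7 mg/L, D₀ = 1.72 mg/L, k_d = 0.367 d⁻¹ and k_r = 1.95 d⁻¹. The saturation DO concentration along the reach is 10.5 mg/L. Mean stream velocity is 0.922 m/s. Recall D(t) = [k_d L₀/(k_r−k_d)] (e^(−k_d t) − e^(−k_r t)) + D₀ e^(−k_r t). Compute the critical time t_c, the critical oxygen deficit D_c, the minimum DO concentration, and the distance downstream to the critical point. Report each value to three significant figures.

t_c ≈ 0.961 d; D_c ≈ 7.10 mg/L; min DO ≈ 3.40 mg/L; x_c ≈ 76.6 km

t_c = [1/(k_r−k_d)] ln[(k_r/k_d)(1 − D₀(k_r−k_d)/(k_d L₀))]
= [1/(1.95−0.367)] ln[(1.95/0.367)(1 − 1.72×1.583/(0.367×53.7))]
= (1/1.583) ln[5.313 × 0.8618] = 0.6317 × ln(4.579) = 0.6317 × 1.522 = 0.9612 d.
D_c = (k_d/k_r) L₀ e^(−k_d t_c) = (0.367/1.95) × 53.7 × e^(−0.367×0.9612) = 0.1882 × 53.7 × 0.7028 = 7.102 mg/L.
Minimum DO = C_s − D_c = 10.5 − 7.102 = 3.398 mg/L.
x_c = v t_c = 0.922 m/s × 0.9612 d × 86400 s/d = 76570 m ≈ 76.6 km.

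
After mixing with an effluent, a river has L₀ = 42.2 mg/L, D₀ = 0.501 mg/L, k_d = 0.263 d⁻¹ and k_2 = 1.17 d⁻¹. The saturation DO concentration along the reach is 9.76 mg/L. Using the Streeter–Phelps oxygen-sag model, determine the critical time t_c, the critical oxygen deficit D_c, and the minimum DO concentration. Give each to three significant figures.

At the critical point dD/dt = 0, so k_d L₀ e^(−k_d t) = k_2 D. Substituting D(t) from the Streeter–Phelps equation and solving for t gives
t_c = ln[(k_2/k_d)(1 − D₀(k_2−k_d)/(k_d L₀))] / (k_2−k_d).
Here k_2−k_d = 0.9070 d⁻¹ and 1 − D₀(k_2−k_d)/(k_d L₀) = 1 − 0.501×0.9070/(0.263×42.2) = 0.9591, so
t_c = ln(4.449 × 0.9591) / 0.9070 = 1.451 / 0.9070 = 1.600 d.
D_c = (k_d/k_2) L₀ e^(−k_d t_c) = (0.263/1.17) × 42.2 × e^(−0.263×1.600) = 0.2248 × 42.2 × 0.6566 = 6.228 mg/L.
Minimum DO = C_s − D_c = 9.76 − 6.228 = 3.532 mg/L.

t_c ≈ 1.60 d; D_c ≈ 6.23 mg/L; min DO ≈ 3.53 mg/L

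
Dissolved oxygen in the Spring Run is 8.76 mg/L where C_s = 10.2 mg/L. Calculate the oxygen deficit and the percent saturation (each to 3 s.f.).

D ≈ 1.44 mg/L; 85.9 % saturation

D = C_s − C = 10.2 − 8.76 = 1.44 mg/L.
% saturation = 8.76/10.2 × 100 = 85.9 %.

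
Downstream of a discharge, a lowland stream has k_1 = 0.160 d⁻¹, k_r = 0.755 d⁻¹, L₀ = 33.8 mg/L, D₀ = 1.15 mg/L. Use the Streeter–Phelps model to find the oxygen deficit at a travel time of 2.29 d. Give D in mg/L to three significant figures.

D ≈ 4.89 mg/L

k_1 L₀/(k_r−k_1) = 0.160×33.8/(0.755−0.160) = 5.408/0.5950 = 9.089 mg/L.
e^(−k_1 t) = e^(−0.160×2.290) = 0.6932; e^(−k_r t) = e^(−0.755×2.290) = 0.1775.
D = 9.089 × (0.6932 − 0.1775) + 1.15 × 0.1775 = 4.688 + 0.2041 = 4.892 mg/L.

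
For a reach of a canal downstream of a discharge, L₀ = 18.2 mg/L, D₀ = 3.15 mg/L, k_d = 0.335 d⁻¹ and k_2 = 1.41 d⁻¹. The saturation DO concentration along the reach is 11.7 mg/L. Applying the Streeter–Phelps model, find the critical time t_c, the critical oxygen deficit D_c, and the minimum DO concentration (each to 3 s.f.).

At the critical point dD/dt = 0, so k_d L₀ e^(−k_d t) = k_2 D. Substituting D(t) from the Streeter–Phelps equation and solving for t gives
t_c = ln[(k_2/k_d)(1 − D₀(k_2−k_d)/(k_d L₀))] / (k_2−k_d).
Here k_2−k_d = 1.075 d⁻¹ and 1 − D₀(k_2−k_d)/(k_d L₀) = 1 − 3.15×1.075/(0.335×18.2) = 0.4446, so
t_c = ln(4.209 × 0.4446) / 1.075 = 0.6266 / 1.075 = 0.5829 d.
L(t_c) = L₀ e^(−k_d t_c) = 18.2 × 0.8226 = 14.97 mg/L, and at the critical point k_2 D_c = k_d L, so D_c = (0.335/1.41) × 14.97 = 3.557 mg/L.
Minimum DO = C_s − D_c = 11.7 − 3.557 = 8.143 mg/L.

t_c ≈ 0.583 d; D_c ≈ 3.56 mg/L; min DO ≈ 8.14 mg/L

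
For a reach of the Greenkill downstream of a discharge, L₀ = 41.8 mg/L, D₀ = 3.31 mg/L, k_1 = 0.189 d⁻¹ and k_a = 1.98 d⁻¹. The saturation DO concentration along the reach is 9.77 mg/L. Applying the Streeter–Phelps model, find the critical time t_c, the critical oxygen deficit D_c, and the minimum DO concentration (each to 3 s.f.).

t_c ≈ 0.537 d; D_c ≈ 3.61 mg/L; min DO ≈ 6.16 mg/L

t_c = [1/(k_a−k_1)] ln[(k_a/k_1)(1 − D₀(k_a−k_1)/(k_1 L₀))]
= [1/(1.98−0.189)] ln[(1.98/0.189)(1 − 3.31×1.791/(0.189×41.8))]
= (1/1.791) ln[10.48 × 0.2496] = 0.5583 × ln(2.615) = 0.5583 × 0.9613 = 0.5367 d.
D_c = (k_1/k_a) L₀ e^(−k_1 t_c) = (0.189/1.98) × 41.8 × e^(−0.189×0.5367) = 0.09545 × 41.8 × 0.9035 = 3.605 mg/L.
Minimum DO = C_s − D_c = 9.77 − 3.605 = 6.165 mg/L.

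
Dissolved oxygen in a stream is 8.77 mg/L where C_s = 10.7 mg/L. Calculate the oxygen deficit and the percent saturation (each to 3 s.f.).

D ≈ 1.93 mg/L; 82.0 % saturation

D = C_s − C = 10.7 − 8.77 = 1.93 mg/L.
% saturation = 8.77/10.7 × 100 = 82.0 %.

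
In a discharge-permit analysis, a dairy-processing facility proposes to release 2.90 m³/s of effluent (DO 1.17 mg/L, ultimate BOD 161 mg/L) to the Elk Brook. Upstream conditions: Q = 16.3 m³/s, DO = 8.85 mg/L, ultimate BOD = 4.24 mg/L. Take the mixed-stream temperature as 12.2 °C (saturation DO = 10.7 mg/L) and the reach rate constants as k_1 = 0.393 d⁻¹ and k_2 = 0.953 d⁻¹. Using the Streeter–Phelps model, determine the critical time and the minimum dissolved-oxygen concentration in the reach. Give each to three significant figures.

t_c ≈ 1.28 d; minimum DO ≈ 3.75 mg/L

Mixed DO = (16.3×8.85 + 2.90×1.17)/(16.3+2.90) = 147.6/19.20 = 7.690 mg/L.
Mixed L₀ = (16.3×4.24 + 2.90×161)/(19.20) = 536.0/19.20 = 27.92 mg/L.
Initial deficit D₀ = C_s − DO₀ = 10.7 − 7.690 = 3.010 mg/L.
t_c = (1/0.5600) ln[(0.953/0.393)(1 − 3.010×0.5600/(0.393×27.92))] = 1.786 × ln(2.052) = 1.284 d.
D_c = (0.393/0.953) × 27.92 × e^(−0.393×1.284) = 0.4124 × 27.92 × 0.6038 = 6.951 mg/L.
Minimum DO = 10.7 − 6.951 = 3.749 mg/L.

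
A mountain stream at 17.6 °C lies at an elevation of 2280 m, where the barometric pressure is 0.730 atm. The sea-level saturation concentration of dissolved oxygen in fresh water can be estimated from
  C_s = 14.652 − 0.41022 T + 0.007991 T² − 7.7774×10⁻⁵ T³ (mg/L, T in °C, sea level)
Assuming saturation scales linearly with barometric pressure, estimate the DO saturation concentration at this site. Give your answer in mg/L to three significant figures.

C_s ≈ 6.92 mg/L

At sea level: C_s = 14.652 − 0.41022×17.6 + 0.007991×17.6² − 7.7774×10⁻⁵×17.6³ = 9.483 mg/L.
Pressure correction: C_s' = 9.483 × 0.730 = 6.923 mg/L.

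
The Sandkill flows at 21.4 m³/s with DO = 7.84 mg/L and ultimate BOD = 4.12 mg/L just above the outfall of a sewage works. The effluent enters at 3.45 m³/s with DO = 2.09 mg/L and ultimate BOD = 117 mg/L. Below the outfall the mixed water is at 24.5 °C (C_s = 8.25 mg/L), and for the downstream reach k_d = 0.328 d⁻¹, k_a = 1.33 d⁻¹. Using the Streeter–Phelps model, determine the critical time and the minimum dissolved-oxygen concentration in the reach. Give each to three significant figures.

t_c ≈ 1.19 d; minimum DO ≈ 4.95 mg/L

Mixed DO = (21.4×7.84 + 3.45×2.09)/(21.4+3.45) = 175.0/24.85 = 7.042 mg/L.
Mixed L₀ = (21.4×4.12 + 3.45×117)/(24.85) = 491.8/24.85 = 19.79 mg/L.
Initial deficit D₀ = C_s − DO₀ = 8.25 − 7.042 = 1.208 mg/L.
t_c = (1/1.002) ln[(1.33/0.328)(1 − 1.208×1.002/(0.328×19.79))] = 0.9980 × ln(3.299) = 1.191 d.
D_c = (0.328/1.33) × 19.79 × e^(−0.328×1.191) = 0.2466 × 19.79 × 0.6766 = 3.302 mg/L.
Minimum DO = 8.25 − 3.302 = 4.948 mg/L.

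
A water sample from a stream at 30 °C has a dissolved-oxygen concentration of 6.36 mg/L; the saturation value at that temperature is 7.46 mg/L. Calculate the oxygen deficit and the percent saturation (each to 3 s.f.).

D ≈ 1.10 mg/L; 85.3 % saturation

D = C_s − C = 7.46 − 6.36 = 1.10 mg/L.
% saturation = 6.36/7.46 × 100 = 85.3 %.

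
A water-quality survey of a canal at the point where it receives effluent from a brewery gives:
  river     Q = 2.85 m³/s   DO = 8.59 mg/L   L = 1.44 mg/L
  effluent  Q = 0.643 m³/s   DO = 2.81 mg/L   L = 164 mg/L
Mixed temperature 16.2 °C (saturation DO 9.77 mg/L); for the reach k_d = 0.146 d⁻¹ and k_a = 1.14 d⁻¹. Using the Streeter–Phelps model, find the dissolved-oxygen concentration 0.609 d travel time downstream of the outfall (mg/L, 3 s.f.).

Mixed DO = (2.85×8.59 + 0.643×2.81)/(2.85+0.643) = 26.29/3.493 = 7.526 mg/L.
Mixed L₀ = (2.85×1.44 + 0.643×164)/(3.493) = 109.6/3.493 = 31.36 mg/L.
Initial deficit D₀ = C_s − DO₀ = 9.77 − 7.526 = 2.244 mg/L.
D(0.609) = [0.146×31.36/(1.14−0.146)](e^(−0.146×0.609) − e^(−1.14×0.609)) + 2.244 e^(−1.14×0.609)
= 4.607 × (0.9149 − 0.4994) + 2.244 × 0.4994 = 3.035 mg/L.
DO = 9.77 − 3.035 = 6.735 mg/L.

DO ≈ 6.74 mg/L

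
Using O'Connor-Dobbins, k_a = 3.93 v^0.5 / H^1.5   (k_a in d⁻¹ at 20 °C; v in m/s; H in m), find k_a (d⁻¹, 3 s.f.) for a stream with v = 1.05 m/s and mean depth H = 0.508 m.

k_a ≈ 11.1 d⁻¹

k_a = 3.93 × 1.05^0.5 / 0.508^1.5 = 3.93 × 1.025 / 0.3621 = 11.12 d⁻¹.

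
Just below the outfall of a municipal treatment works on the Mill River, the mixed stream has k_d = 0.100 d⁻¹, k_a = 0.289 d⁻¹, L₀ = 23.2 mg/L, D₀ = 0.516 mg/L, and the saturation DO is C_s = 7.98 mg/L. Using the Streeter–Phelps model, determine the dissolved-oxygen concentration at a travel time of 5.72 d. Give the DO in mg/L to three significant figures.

k_d L₀/(k_a−k_d) = 0.100×23.2/(0.289−0.100) = 2.320/0.1890 = 12.28 mg/L.
e^(−k_d t) = e^(−0.100×5.720) = 0.5644; e^(−k_a t) = e^(−0.289×5.720) = 0.1915.
D = 12.28 × (0.5644 − 0.1915) + 0.516 × 0.1915 = 4.578 + 0.09879 = 4.677 mg/L.
DO = C_s − D = 7.98 − 4.677 = 3.303 mg/L.

DO ≈ 3.30 mg/L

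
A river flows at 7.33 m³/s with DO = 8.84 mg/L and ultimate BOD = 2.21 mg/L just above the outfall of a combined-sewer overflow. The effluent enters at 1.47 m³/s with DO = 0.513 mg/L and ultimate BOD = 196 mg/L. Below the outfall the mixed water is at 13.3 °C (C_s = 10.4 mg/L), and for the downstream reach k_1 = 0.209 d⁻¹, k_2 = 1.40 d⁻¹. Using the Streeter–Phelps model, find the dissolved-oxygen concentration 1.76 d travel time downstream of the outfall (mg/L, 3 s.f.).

DO ≈ 6.46 mg/L

Mixed DO = (7.33×8.84 + 1.47×0.513)/(7.33+1.47) = 65.55/8.800 = 7.449 mg/L.
Mixed L₀ = (7.33×2.21 + 1.47×196)/(8.800) = 304.3/8.800 = 34.58 mg/L.
Initial deficit D₀ = C_s − DO₀ = 10.4 − 7.449 = 2.951 mg/L.
D(1.76) = [0.209×34.58/(1.40−0.209)](e^(−0.209×1.76) − e^(−1.40×1.76)) + 2.951 e^(−1.40×1.76)
= 6.068 × (0.6922 − 0.08509) + 2.951 × 0.08509 = 3.936 mg/L.
DO = 10.4 − 3.936 = 6.464 mg/L.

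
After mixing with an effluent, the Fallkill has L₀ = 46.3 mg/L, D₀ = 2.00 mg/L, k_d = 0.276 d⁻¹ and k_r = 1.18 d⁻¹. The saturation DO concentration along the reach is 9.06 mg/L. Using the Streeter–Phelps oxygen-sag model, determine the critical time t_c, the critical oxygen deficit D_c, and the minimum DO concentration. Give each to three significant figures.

t_c = [1/(k_r−k_d)] ln[(k_r/k_d)(1 − D₀(k_r−k_d)/(k_d L₀))]
= [1/(1.18−0.276)] ln[(1.18/0.276)(1 − 2.00×0.9040/(0.276×46.3))]
= (1/0.9040) ln[4.275 × 0.8585] = 1.106 × ln(3.670) = 1.106 × 1.300 = 1.438 d.
D_c = (k_d/k_r) L₀ e^(−k_d t_c) = (0.276/1.18) × 46.3 × e^(−0.276×1.438) = 0.2339 × 46.3 × 0.6723 = 7.281 mg/L.
Minimum DO = C_s − D_c = 9.06 − 7.281 = 1.779 mg/L.

t_c ≈ 1.44 d; D_c ≈ 7.28 mg/L; min DO ≈ 1.78 mg/L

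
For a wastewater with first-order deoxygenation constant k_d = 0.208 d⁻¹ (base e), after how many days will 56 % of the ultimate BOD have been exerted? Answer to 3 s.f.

y/L₀ = 1 − e^(−k_d t) = 0.56 ⇒ e^(−k_d t) = 0.440
t = −ln(0.440) / 0.208 = 0.8210 / 0.208 = 3.947 d.

t ≈ 3.95 d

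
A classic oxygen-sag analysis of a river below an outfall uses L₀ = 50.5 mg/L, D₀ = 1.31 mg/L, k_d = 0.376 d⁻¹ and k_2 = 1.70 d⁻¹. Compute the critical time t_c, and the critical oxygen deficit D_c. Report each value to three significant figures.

With k_2/k_d = 4.521 and 1 − D₀(k_2−k_d)/(k_d L₀) = 0.9087,
t_c = ln(4.521 × 0.9087) / (1.70 − 0.376) = ln(4.108) / 1.324 = 1.413/1.324 = 1.067 d.
D_c = (k_d/k_2) L₀ e^(−k_d t_c) = (0.376/1.70) × 50.5 × e^(−0.376×1.067) = 0.2212 × 50.5 × 0.6695 = 7.478 mg/L.

t_c ≈ 1.07 d; D_c ≈ 7.48 mg/L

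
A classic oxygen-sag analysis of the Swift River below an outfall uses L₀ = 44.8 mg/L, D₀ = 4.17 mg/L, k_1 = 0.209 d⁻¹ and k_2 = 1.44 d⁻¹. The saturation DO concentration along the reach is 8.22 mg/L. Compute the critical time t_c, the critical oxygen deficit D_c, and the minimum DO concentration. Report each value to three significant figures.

t_c ≈ 0.922 d; D_c ≈ 5.36 mg/L; min DO ≈ 2.86 mg/L

At the critical point dD/dt = 0, so k_1 L₀ e^(−k_1 t) = k_2 D. Substituting D(t) from the Streeter–Phelps equation and solving for t gives
t_c = ln[(k_2/k_1)(1 − D₀(k_2−k_1)/(k_1 L₀))] / (k_2−k_1).
Here k_2−k_1 = 1.231 d⁻¹ and 1 − D₀(k_2−k_1)/(k_1 L₀) = 1 − 4.17×1.231/(0.209×44.8) = 0.4518, so
t_c = ln(6.890 × 0.4518) / 1.231 = 1.135 / 1.231 = 0.9224 d.
D_c = (k_1/k_2) L₀ e^(−k_1 t_c) = (0.209/1.44) × 44.8 × e^(−0.209×0.9224) = 0.1451 × 44.8 × 0.8247 = 5.362 mg/L.
Minimum DO = C_s − D_c = 8.22 − 5.362 = 2.858 mg/L.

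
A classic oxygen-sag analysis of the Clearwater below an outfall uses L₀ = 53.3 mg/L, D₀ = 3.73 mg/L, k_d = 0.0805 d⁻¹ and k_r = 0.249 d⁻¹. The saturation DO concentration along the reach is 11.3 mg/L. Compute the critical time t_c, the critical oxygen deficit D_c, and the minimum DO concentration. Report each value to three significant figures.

With k_r/k_d = 3.093 and 1 − D₀(k_r−k_d)/(k_d L₀) = 0.8535,
t_c = ln(3.093 × 0.8535) / (0.249 − 0.0805) = ln(2.640) / 0.1685 = 0.9708/0.1685 = 5.761 d.
L(t_c) = L₀ e^(−k_d t_c) = 53.3 × 0.6289 = 33.52 mg/L, and at the critical point k_r D_c = k_d L, so D_c = (0.0805/0.249) × 33.52 = 10.84 mg/L.
Minimum DO = C_s − D_c = 11.3 − 10.84 = 0.4633 mg/L.

t_c ≈ 5.76 d; D_c ≈ 10.8 mg/L; min DO ≈ 0.463 mg/L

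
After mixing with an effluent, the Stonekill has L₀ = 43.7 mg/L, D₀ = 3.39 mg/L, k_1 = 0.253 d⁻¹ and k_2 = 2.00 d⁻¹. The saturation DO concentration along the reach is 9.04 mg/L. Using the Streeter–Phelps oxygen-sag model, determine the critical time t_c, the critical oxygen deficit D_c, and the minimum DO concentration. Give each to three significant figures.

t_c = [1/(k_2−k_1)] ln[(k_2/k_1)(1 − D₀(k_2−k_1)/(k_1 L₀))]
= [1/(2.00−0.253)] ln[(2.00/0.253)(1 − 3.39×1.747/(0.253×43.7))]
= (1/1.747) ln[7.905 × 0.4643] = 0.5724 × ln(3.671) = 0.5724 × 1.300 = 0.7443 d.
L(t_c) = L₀ e^(−k_1 t_c) = 43.7 × 0.8284 = 36.20 mg/L, and at the critical point k_2 D_c = k_1 L, so D_c = (0.253/2.00) × 36.20 = 4.579 mg/L.
Minimum DO = C_s − D_c = 9.04 − 4.579 = 4.461 mg/L.

t_c ≈ 0.744 d; D_c ≈ 4.58 mg/L; min DO ≈ 4.46 mg/L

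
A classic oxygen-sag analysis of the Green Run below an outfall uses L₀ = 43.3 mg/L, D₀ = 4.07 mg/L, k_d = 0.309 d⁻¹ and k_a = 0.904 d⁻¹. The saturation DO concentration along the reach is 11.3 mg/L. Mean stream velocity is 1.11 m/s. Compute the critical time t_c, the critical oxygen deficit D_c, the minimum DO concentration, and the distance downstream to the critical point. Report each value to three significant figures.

At the critical point dD/dt = 0, so k_d L₀ e^(−k_d t) = k_a D. Substituting D(t) from the Streeter–Phelps equation and solving for t gives
t_c = ln[(k_a/k_d)(1 − D₀(k_a−k_d)/(k_d L₀))] / (k_a−k_d).
Here k_a−k_d = 0.5950 d⁻¹ and 1 − D₀(k_a−k_d)/(k_d L₀) = 1 − 4.07×0.5950/(0.309×43.3) = 0.8190, so
t_c = ln(2.926 × 0.8190) / 0.5950 = 0.8738 / 0.5950 = 1.469 d.
D_c = (k_d/k_a) L₀ e^(−k_d t_c) = (0.309/0.904) × 43.3 × e^(−0.309×1.469) = 0.3418 × 43.3 × 0.6352 = 9.401 mg/L.
Minimum DO = C_s − D_c = 11.3 − 9.401 = 1.899 mg/L.
x_c = v t_c = 1.11 m/s × 1.469 d × 86400 s/d = 140800 m ≈ 141 km.

t_c ≈ 1.47 d; D_c ≈ 9.40 mg/L; min DO ≈ 1.90 mg/L; x_c ≈ 141 km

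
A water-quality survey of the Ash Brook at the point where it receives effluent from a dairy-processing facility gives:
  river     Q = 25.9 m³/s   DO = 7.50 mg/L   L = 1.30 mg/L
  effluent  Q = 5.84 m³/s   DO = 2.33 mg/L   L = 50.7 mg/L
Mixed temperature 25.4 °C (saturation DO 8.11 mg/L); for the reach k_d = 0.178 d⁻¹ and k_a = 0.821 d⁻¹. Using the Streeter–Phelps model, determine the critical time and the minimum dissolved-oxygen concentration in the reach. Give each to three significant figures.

t_c ≈ 1.16 d; minimum DO ≈ 6.28 mg/L

Mixed DO = (25.9×7.50 + 5.84×2.33)/(25.9+5.84) = 207.9/31.74 = 6.549 mg/L.
Mixed L₀ = (25.9×1.30 + 5.84×50.7)/(31.74) = 329.8/31.74 = 10.39 mg/L.
Initial deficit D₀ = C_s − DO₀ = 8.11 − 6.549 = 1.561 mg/L.
t_c = (1/0.6430) ln[(0.821/0.178)(1 − 1.561×0.6430/(0.178×10.39))] = 1.555 × ln(2.109) = 1.160 d.
D_c = (0.178/0.821) × 10.39 × e^(−0.178×1.160) = 0.2168 × 10.39 × 0.8134 = 1.832 mg/L.
Minimum DO = 8.11 − 1.832 = 6.278 mg/L.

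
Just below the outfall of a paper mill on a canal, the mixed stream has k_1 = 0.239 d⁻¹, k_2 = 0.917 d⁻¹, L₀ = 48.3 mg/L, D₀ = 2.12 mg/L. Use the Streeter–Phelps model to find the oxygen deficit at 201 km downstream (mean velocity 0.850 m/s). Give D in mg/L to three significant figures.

D ≈ 7.64 mg/L

Travel time t = x/v = 201 km / (0.850 m/s) = 201000 m / 0.850 m/s = 236500 s = 2.737 d.
k_1 L₀/(k_2−k_1) = 0.239×48.3/(0.917−0.239) = 11.54/0.6780 = 17.03 mg/L.
e^(−k_1 t) = e^(−0.239×2.737) = 0.5199; e^(−k_2 t) = e^(−0.917×2.737) = 0.08129.
D = 17.03 × (0.5199 − 0.08129) + 2.12 × 0.08129 = 7.468 + 0.1723 = 7.640 mg/L.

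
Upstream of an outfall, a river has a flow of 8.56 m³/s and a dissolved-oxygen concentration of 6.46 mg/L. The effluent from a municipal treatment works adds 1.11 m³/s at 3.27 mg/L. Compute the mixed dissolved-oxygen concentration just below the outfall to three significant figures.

6.09 mg/L

Flow-weighted mixing: C = (Q_r C_r + Q_w C_w)/(Q_r + Q_w)
= (8.56×6.46 + 1.11×3.27)/(8.56 + 1.11) = 58.93/9.670 = 6.094 mg/L.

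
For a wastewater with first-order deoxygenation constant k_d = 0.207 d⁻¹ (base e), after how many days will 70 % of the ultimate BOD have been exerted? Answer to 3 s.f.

y/L₀ = 1 − e^(−k_d t) = 0.70 ⇒ e^(−k_d t) = 0.300
t = −ln(0.300) / 0.207 = 1.204 / 0.207 = 5.816 d.

t ≈ 5.82 d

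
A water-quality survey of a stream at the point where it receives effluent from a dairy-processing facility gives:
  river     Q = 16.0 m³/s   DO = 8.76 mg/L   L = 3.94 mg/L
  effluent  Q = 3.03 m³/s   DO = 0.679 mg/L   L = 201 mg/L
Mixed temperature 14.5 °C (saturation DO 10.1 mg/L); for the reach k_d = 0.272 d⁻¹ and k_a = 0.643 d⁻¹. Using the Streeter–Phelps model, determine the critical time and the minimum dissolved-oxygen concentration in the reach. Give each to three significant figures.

t_c ≈ 2.03 d; minimum DO ≈ 1.50 mg/L

Mixed DO = (16.0×8.76 + 3.03×0.679)/(16.0+3.03) = 142.2/19.03 = 7.473 mg/L.
Mixed L₀ = (16.0×3.94 + 3.03×201)/(19.03) = 672.1/19.03 = 35.32 mg/L.
Initial deficit D₀ = C_s − DO₀ = 10.1 − 7.473 = 2.627 mg/L.
t_c = (1/0.3710) ln[(0.643/0.272)(1 − 2.627×0.3710/(0.272×35.32))] = 2.695 × ln(2.124) = 2.031 d.
D_c = (0.272/0.643) × 35.32 × e^(−0.272×2.031) = 0.4230 × 35.32 × 0.5756 = 8.599 mg/L.
Minimum DO = 10.1 − 8.599 = 1.501 mg/L.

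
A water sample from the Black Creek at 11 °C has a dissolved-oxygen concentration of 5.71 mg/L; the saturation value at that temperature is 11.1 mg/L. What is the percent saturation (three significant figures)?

51.4 % saturation

% saturation = C/C_s × 100 = 5.71/11.1 × 100 = 51.4 %.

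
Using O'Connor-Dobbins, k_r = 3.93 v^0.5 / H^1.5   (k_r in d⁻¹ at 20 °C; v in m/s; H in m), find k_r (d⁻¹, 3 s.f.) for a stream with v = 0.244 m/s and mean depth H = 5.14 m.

k_r = 3.93 × 0.244^0.5 / 5.14^1.5 = 3.93 × 0.4940 / 11.65 = 0.1666 d⁻¹.

k_r ≈ 0.167 d⁻¹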